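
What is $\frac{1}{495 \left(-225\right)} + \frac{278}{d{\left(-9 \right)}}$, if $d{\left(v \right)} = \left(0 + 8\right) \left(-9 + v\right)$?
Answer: $- \frac{1720133}{891000} \approx -1.9306$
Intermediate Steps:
$d{\left(v \right)} = -72 + 8 v$ ($d{\left(v \right)} = 8 \left(-9 + v\right) = -72 + 8 v$)
$\frac{1}{495 \left(-225\right)} + \frac{278}{d{\left(-9 \right)}} = \frac{1}{495 \left(-225\right)} + \frac{278}{-72 + 8 \left(-9\right)} = \frac{1}{495} \left(- \frac{1}{225}\right) + \frac{278}{-72 - 72} = - \frac{1}{111375} + \frac{278}{-144} = - \frac{1}{111375} + 278 \left(- \frac{1}{144}\right) = - \frac{1}{111375} - \frac{139}{72} = - \frac{1720133}{891000}$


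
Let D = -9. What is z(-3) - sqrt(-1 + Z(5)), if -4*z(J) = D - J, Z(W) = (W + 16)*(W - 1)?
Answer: 3/2 - sqrt(83) ≈ -7.6104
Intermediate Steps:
Z(W) = (-1 + W)*(16 + W) (Z(W) = (16 + W)*(-1 + W) = (-1 + W)*(16 + W))
z(J) = 9/4 + J/4 (z(J) = -(-9 - J)/4 = 9/4 + J/4)
z(-3) - sqrt(-1 + Z(5)) = (9/4 + (1/4)*(-3)) - sqrt(-1 + (-16 + 5**2 + 15*5)) = (9/4 - 3/4) - sqrt(-1 + (-16 + 25 + 75)) = 3/2 - sqrt(-1 + 84) = 3/2 - sqrt(83)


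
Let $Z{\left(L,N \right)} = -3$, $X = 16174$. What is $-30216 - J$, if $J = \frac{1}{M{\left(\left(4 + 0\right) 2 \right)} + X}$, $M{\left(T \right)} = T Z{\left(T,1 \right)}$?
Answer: $- \frac{487988401}{16150} \approx -30216.0$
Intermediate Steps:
$M{\left(T \right)} = - 3 T$ ($M{\left(T \right)} = T \left(-3\right) = - 3 T$)
$J = \frac{1}{16150}$ ($J = \frac{1}{- 3 \left(4 + 0\right) 2 + 16174} = \frac{1}{- 3 \cdot 4 \cdot 2 + 16174} = \frac{1}{\left(-3\right) 8 + 16174} = \frac{1}{-24 + 16174} = \frac{1}{16150} \approx 6.1919 \cdot 10^{-5}$)
$-30216 - J = -30216 - \frac{1}{16150} = - \frac{487988401}{16150}$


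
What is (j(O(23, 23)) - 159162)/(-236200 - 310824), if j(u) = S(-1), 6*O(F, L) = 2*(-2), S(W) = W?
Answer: 159163/547024 ≈ 0.29096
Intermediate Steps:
O(F, L) = -2/3 (O(F, L) = (2*(-2))/6 = (1/6)*(-4) = -2/3)
j(u) = -1
(j(O(23, 23)) - 159162)/(-236200 - 310824) = (-1 - 159162)/(-236200 - 310824) = -159163/(-547024) = -159163*(-1/547024) = 159163/547024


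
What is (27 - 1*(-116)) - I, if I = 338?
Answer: -195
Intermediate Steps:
(27 - 1*(-116)) - I = (27 - 1*(-116)) - 1*338 = (27 + 116) - 338 = 143 - 338 = -195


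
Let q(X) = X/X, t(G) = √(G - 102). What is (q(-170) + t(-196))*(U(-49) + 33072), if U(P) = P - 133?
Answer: 32890 + 32890*I*√298 ≈ 32890.0 + 5.6777e+5*I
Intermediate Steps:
U(P) = -133 + P
t(G) = √(-102 + G)
q(X) = 1
(q(-170) + t(-196))*(U(-49) + 33072) = (1 + √(-102 - 196))*((-133 - 49) + 33072) = (1 + √(-298))*(-182 + 33072) = (1 + I*√298)*32890 = 32890 + 32890*I*√298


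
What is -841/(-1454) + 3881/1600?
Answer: 3494287/1163200 ≈ 3.0040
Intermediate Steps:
-841/(-1454) + 3881/1600 = -841*(-1/1454) + 3881*(1/1600) = 841/1454 + 3881/1600 = 3494287/1163200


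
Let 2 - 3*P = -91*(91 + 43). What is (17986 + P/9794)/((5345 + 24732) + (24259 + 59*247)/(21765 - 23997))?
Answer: 8191391144/13689774071 ≈ 0.59836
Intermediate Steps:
P = 12196/3 (P = 2/3 - (-91)*(91 + 43)/3 = 2/3 - (-91)*134/3 = 2/3 - 1/3*(-12194) = 2/3 + 12194/3 = 12196/3 ≈ 4065.3)
(17986 + P/9794)/((5345 + 24732) + (24259 + 59*247)/(21765 - 23997)) = (17986 + (12196/3)/9794)/((5345 + 24732) + (24259 + 59*247)/(21765 - 23997)) = (17986 + (12196/3)*(1/9794))/(30077 + (24259 + 14573)/(-2232)) = (17986 + 6098/14691)/(30077 + 38832*(-1/2232)) = 264238424/(14691*(30077 - 1618/93)) = 264238424/(14691*(2795543/93)) = (264238424/14691)*(93/2795543) = 8191391144/13689774071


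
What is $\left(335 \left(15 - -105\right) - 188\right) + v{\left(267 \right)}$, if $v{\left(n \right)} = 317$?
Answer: $40329$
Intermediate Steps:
$\left(335 \left(15 - -105\right) - 188\right) + v{\left(267 \right)} = \left(335 \left(15 - -105\right) - 188\right) + 317 = \left(335 \left(15 + 105\right) - 188\right) + 317 = \left(335 \cdot 120 - 188\right) + 317 = \left(40200 - 188\right) + 317 = 40012 + 317 = 40329$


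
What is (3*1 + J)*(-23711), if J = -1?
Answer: -47422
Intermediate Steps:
(3*1 + J)*(-23711) = (3*1 - 1)*(-23711) = (3 - 1)*(-23711) = 2*(-23711) = -47422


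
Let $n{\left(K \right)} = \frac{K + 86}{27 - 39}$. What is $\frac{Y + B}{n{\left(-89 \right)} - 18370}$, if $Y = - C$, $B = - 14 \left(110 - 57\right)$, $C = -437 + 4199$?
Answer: $\frac{18016}{73479} \approx 0.24519$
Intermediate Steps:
$n{\left(K \right)} = - \frac{43}{6} - \frac{K}{12}$ ($n{\left(K \right)} = \frac{86 + K}{-12} = \left(86 + K\right) \left(- \frac{1}{12}\right) = - \frac{43}{6} - \frac{K}{12}$)
$C = 3762$
$B = -742$ ($B = \left(-14\right) 53 = -742$)
$Y = -3762$ ($Y = \left(-1\right) 3762 = -3762$)
$\frac{Y + B}{n{\left(-89 \right)} - 18370} = \frac{-3762 - 742}{\left(- \frac{43}{6} - - \frac{89}{12}\right) - 18370} = - \frac{4504}{\left(- \frac{43}{6} + \frac{89}{12}\right) - 18370} = - \frac{4504}{\frac{1}{4} - 18370} = - \frac{4504}{- \frac{73479}{4}} = \left(-4504\right) \left(- \frac{4}{73479}\right) = \frac{18016}{73479}$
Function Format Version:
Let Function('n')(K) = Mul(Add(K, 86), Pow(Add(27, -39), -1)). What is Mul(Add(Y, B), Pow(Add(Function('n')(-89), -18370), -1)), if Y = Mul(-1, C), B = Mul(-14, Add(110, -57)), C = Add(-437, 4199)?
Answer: Rational(18016, 73479) ≈ 0.24519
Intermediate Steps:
Function('n')(K) = Add(Rational(-43, 6), Mul(Rational(-1, 12), K)) (Function('n')(K) = Mul(Add(86, K), Pow(-12, -1)) = Mul(Add(86, K), Rational(-1, 12)) = Add(Rational(-43, 6), Mul(Rational(-1, 12), K)))
C = 3762
B = -742 (B = Mul(-14, 53) = -742)
Y = -3762 (Y = Mul(-1, 3762) = -3762)
Mul(Add(Y, B), Pow(Add(Function('n')(-89), -18370), -1)) = Mul(Add(-3762, -742), Pow(Add(Add(Rational(-43, 6), Mul(Rational(-1, 12), -89)), -18370), -1)) = Mul(-4504, Pow(Add(Add(Rational(-43, 6), Rational(89, 12)), -18370), -1)) = Mul(-4504, Pow(Add(Rational(1, 4), -18370), -1)) = Mul(-4504, Pow(Rational(-73479, 4), -1)) = Mul(-4504, Rational(-4, 73479)) = Rational(18016, 73479)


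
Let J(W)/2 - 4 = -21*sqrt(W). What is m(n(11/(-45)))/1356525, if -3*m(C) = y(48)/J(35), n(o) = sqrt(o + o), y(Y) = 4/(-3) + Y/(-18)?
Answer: -8/62748776925 - 14*sqrt(35)/20916258975 ≈ -4.0873e-9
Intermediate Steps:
y(Y) = -4/3 - Y/18 (y(Y) = 4*(-1/3) + Y*(-1/18) = -4/3 - Y/18)
n(o) = sqrt(2)*sqrt(o) (n(o) = sqrt(2*o) = sqrt(2)*sqrt(o))
J(W) = 8 - 42*sqrt(W) (J(W) = 8 + 2*(-21*sqrt(W)) = 8 - 42*sqrt(W))
m(C) = 4/(3*(8 - 42*sqrt(35))) (m(C) = -(-4/3 - 1/18*48)/(3*(8 - 42*sqrt(35))) = -(-4/3 - 8/3)/(3*(8 - 42*sqrt(35))) = -(-4)/(3*(8 - 42*sqrt(35))) = 4/(3*(8 - 42*sqrt(35))))
m(n(11/(-45)))/1356525 = (-8/46257 - 14*sqrt(35)/15419)/1356525 = (-8/46257 - 14*sqrt(35)/15419)*(1/1356525) = -8/62748776925 - 14*sqrt(35)/20916258975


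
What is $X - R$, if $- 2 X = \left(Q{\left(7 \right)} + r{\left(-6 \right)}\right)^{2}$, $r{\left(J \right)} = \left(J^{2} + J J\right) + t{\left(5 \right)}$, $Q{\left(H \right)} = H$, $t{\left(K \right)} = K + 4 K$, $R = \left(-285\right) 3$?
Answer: $-4553$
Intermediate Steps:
$R = -855$
$t{\left(K \right)} = 5 K$
$r{\left(J \right)} = 25 + 2 J^{2}$ ($r{\left(J \right)} = \left(J^{2} + J J\right) + 5 \cdot 5 = \left(J^{2} + J^{2}\right) + 25 = 2 J^{2} + 25 = 25 + 2 J^{2}$)
$X = -5408$ ($X = - \frac{\left(7 + \left(25 + 2 \left(-6\right)^{2}\right)\right)^{2}}{2} = - \frac{\left(7 + \left(25 + 2 \cdot 36\right)\right)^{2}}{2} = - \frac{\left(7 + \left(25 + 72\right)\right)^{2}}{2} = - \frac{\left(7 + 97\right)^{2}}{2} = - \frac{104^{2}}{2} = \left(- \frac{1}{2}\right) 10816 = -5408$)
$X - R = -5408 - -855 = -5408 + 855 = -4553$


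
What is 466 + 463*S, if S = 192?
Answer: 89362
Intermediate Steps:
466 + 463*S = 466 + 463*192 = 466 + 88896 = 89362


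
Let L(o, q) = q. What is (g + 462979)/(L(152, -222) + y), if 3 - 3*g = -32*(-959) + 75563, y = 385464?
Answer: 142521/128414 ≈ 1.1099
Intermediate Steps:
g = -35416 (g = 1 - (-32*(-959) + 75563)/3 = 1 - (30688 + 75563)/3 = 1 - ⅓*106251 = 1 - 35417 = -35416)
(g + 462979)/(L(152, -222) + y) = (-35416 + 462979)/(-222 + 385464) = 427563/385242 = 427563*(1/385242) = 142521/128414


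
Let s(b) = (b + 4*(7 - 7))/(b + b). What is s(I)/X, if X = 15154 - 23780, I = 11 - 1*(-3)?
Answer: -1/17252 ≈ -5.7964e-5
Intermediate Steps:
I = 14 (I = 11 + 3 = 14)
s(b) = 1/2 (s(b) = (b + 4*0)/((2*b)) = (b + 0)*(1/(2*b)) = b*(1/(2*b)) = 1/2)
X = -8626
s(I)/X = (1/2)/(-8626) = (1/2)*(-1/8626) = -1/17252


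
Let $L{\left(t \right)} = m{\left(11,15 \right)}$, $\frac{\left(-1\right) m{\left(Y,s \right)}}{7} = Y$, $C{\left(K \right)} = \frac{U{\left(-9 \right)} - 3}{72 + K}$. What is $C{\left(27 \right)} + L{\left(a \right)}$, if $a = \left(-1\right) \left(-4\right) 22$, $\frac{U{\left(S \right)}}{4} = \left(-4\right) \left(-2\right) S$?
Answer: $- \frac{2638}{33} \approx -79.939$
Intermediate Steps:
$U{\left(S \right)} = 32 S$ ($U{\left(S \right)} = 4 \left(-4\right) \left(-2\right) S = 4 \cdot 8 S = 32 S$)
$C{\left(K \right)} = - \frac{291}{72 + K}$ ($C{\left(K \right)} = \frac{32 \left(-9\right) - 3}{72 + K} = \frac{-288 - 3}{72 + K} = - \frac{291}{72 + K}$)
$m{\left(Y,s \right)} = - 7 Y$
$a = 88$ ($a = 4 \cdot 22 = 88$)
$L{\left(t \right)} = -77$ ($L{\left(t \right)} = \left(-7\right) 11 = -77$)
$C{\left(27 \right)} + L{\left(a \right)} = - \frac{291}{72 + 27} - 77 = - \frac{291}{99} - 77 = \left(-291\right) \frac{1}{99} - 77 = - \frac{97}{33} - 77 = - \frac{2638}{33}$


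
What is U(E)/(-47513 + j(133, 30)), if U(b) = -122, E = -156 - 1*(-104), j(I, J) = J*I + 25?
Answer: 61/21749 ≈ 0.0028047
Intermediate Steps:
j(I, J) = 25 + I*J (j(I, J) = I*J + 25 = 25 + I*J)
E = -52 (E = -156 + 104 = -52)
U(E)/(-47513 + j(133, 30)) = -122/(-47513 + (25 + 133*30)) = -122/(-47513 + (25 + 3990)) = -122/(-47513 + 4015) = -122/(-43498) = -122*(-1/43498) = 61/21749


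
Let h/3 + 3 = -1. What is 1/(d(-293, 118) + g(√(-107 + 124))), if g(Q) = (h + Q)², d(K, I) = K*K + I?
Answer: 5383/463626412 + 3*√17/927252824 ≈ 1.1624e-5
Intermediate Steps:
d(K, I) = I + K² (d(K, I) = K² + I = I + K²)
h = -12 (h = -9 + 3*(-1) = -9 - 3 = -12)
g(Q) = (-12 + Q)²
1/(d(-293, 118) + g(√(-107 + 124))) = 1/((118 + (-293)²) + (-12 + √(-107 + 124))²) = 1/((118 + 85849) + (-12 + √17)²) = 1/(85967 + (-12 + √17)²)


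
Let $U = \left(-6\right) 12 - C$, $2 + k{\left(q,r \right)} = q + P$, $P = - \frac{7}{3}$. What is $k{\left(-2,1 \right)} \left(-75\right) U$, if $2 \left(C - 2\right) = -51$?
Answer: $- \frac{46075}{2} \approx -23038.0$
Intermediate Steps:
$C = - \frac{47}{2}$ ($C = 2 + \frac{1}{2} \left(-51\right) = 2 - \frac{51}{2} = - \frac{47}{2} \approx -23.5$)
$P = - \frac{7}{3}$ ($P = \left(-7\right) \frac{1}{3} = - \frac{7}{3} \approx -2.3333$)
$k{\left(q,r \right)} = - \frac{13}{3} + q$ ($k{\left(q,r \right)} = -2 + \left(q - \frac{7}{3}\right) = -2 + \left(- \frac{7}{3} + q\right) = - \frac{13}{3} + q$)
$U = - \frac{97}{2}$ ($U = \left(-6\right) 12 - - \frac{47}{2} = -72 + \frac{47}{2} = - \frac{97}{2} \approx -48.5$)
$k{\left(-2,1 \right)} \left(-75\right) U = \left(- \frac{13}{3} - 2\right) \left(-75\right) \left(- \frac{97}{2}\right) = \left(- \frac{19}{3}\right) \left(-75\right) \left(- \frac{97}{2}\right) = 475 \left(- \frac{97}{2}\right) = - \frac{46075}{2}$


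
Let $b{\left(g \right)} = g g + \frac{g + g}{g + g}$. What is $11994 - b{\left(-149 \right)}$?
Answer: $-10208$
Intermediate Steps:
$b{\left(g \right)} = 1 + g^{2}$ ($b{\left(g \right)} = g^{2} + \frac{2 g}{2 g} = g^{2} + 2 g \frac{1}{2 g} = g^{2} + 1 = 1 + g^{2}$)
$11994 - b{\left(-149 \right)} = 11994 - \left(1 + \left(-149\right)^{2}\right) = 11994 - \left(1 + 22201\right) = 11994 - 22202 = -10208$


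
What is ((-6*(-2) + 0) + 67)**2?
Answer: 6241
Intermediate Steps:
((-6*(-2) + 0) + 67)**2 = ((12 + 0) + 67)**2 = (12 + 67)**2 = 79**2 = 6241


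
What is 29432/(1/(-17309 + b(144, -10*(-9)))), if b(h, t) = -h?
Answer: -513676696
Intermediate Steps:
29432/(1/(-17309 + b(144, -10*(-9)))) = 29432/(1/(-17309 - 1*144)) = 29432/(1/(-17309 - 144)) = 29432/(1/(-17453)) = 29432/(-1/17453) = 29432*(-17453) = -513676696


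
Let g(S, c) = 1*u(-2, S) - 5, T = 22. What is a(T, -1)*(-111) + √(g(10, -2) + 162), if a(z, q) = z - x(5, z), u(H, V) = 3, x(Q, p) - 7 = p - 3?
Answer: 444 + 4*√10 ≈ 456.65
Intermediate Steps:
x(Q, p) = 4 + p (x(Q, p) = 7 + (p - 3) = 7 + (-3 + p) = 4 + p)
g(S, c) = -2 (g(S, c) = 1*3 - 5 = 3 - 5 = -2)
a(z, q) = -4 (a(z, q) = z - (4 + z) = z + (-4 - z) = -4)
a(T, -1)*(-111) + √(g(10, -2) + 162) = -4*(-111) + √(-2 + 162) = 444 + √160 = 444 + 4*√10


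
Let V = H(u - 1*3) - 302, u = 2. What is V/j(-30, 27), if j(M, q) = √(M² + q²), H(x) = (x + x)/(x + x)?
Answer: -301*√181/543 ≈ -7.4577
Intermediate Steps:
H(x) = 1 (H(x) = (2*x)/((2*x)) = (2*x)*(1/(2*x)) = 1)
V = -301 (V = 1 - 302 = -301)
V/j(-30, 27) = -301/√((-30)² + 27²) = -301/√(900 + 729) = -301*√181/543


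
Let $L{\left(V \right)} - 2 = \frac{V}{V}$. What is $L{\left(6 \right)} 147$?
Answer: $441$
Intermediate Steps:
$L{\left(V \right)} = 3$ ($L{\left(V \right)} = 2 + \frac{V}{V} = 2 + 1 = 3$)
$L{\left(6 \right)} 147 = 3 \cdot 147 = 441$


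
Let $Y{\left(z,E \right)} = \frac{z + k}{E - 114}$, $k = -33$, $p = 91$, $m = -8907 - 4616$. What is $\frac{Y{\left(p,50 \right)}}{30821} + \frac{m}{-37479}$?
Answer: $\frac{13336269365}{36964488288} \approx 0.36079$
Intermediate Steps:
$m = -13523$ ($m = -8907 - 4616 = -13523$)
$Y{\left(z,E \right)} = \frac{-33 + z}{-114 + E}$ ($Y{\left(z,E \right)} = \frac{z - 33}{E - 114} = \frac{-33 + z}{-114 + E}$)
$\frac{Y{\left(p,50 \right)}}{30821} + \frac{m}{-37479} = \frac{\frac{1}{-114 + 50} \left(-33 + 91\right)}{30821} - \frac{13523}{-37479} = \frac{1}{-64} \cdot 58 \cdot \frac{1}{30821} - - \frac{13523}{37479} = \left(- \frac{1}{64}\right) 58 \cdot \frac{1}{30821} + \frac{13523}{37479} = \left(- \frac{29}{32}\right) \frac{1}{30821} + \frac{13523}{37479} = - \frac{29}{986272} + \frac{13523}{37479} = \frac{13336269365}{36964488288}$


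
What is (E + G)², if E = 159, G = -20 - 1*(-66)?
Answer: 42025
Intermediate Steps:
G = 46 (G = -20 + 66 = 46)
(E + G)² = (159 + 46)² = 205² = 42025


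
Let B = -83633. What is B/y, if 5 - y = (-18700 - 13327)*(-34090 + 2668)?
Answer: 83633/1006352389 ≈ 8.3105e-5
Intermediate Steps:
y = -1006352389 (y = 5 - (-18700 - 13327)*(-34090 + 2668) = 5 - (-32027)*(-31422) = 5 - 1*1006352394 = 5 - 1006352394 = -1006352389)
B/y = -83633/(-1006352389) = -83633*(-1/1006352389) = 83633/1006352389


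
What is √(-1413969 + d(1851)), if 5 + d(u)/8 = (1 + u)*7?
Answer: I*√1310297 ≈ 1144.7*I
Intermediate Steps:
d(u) = 16 + 56*u (d(u) = -40 + 8*((1 + u)*7) = -40 + 8*(7 + 7*u) = -40 + (56 + 56*u) = 16 + 56*u)
√(-1413969 + d(1851)) = √(-1413969 + (16 + 56*1851)) = √(-1413969 + (16 + 103656)) = √(-1413969 + 103672) = √(-1310297) = I*√1310297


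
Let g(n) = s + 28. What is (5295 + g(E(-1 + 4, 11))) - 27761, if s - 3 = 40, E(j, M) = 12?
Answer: -22395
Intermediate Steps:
s = 43 (s = 3 + 40 = 43)
g(n) = 71 (g(n) = 43 + 28 = 71)
(5295 + g(E(-1 + 4, 11))) - 27761 = (5295 + 71) - 27761 = 5366 - 27761 = -22395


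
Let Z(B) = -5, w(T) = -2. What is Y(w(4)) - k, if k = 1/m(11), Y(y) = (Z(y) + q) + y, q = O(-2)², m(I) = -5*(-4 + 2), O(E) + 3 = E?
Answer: 179/10 ≈ 17.900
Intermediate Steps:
O(E) = -3 + E
m(I) = 10 (m(I) = -5*(-2) = 10)
q = 25 (q = (-3 - 2)² = (-5)² = 25)
Y(y) = 20 + y (Y(y) = (-5 + 25) + y = 20 + y)
k = ⅒ (k = 1/10 = ⅒ ≈ 0.10000)
Y(w(4)) - k = (20 - 2) - 1*⅒ = 18 - ⅒ = 179/10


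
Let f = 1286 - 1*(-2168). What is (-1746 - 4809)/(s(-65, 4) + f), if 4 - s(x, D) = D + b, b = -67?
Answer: -6555/3521 ≈ -1.8617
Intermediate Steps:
f = 3454 (f = 1286 + 2168 = 3454)
s(x, D) = 71 - D (s(x, D) = 4 - (D - 67) = 4 - (-67 + D) = 4 + (67 - D) = 71 - D)
(-1746 - 4809)/(s(-65, 4) + f) = (-1746 - 4809)/((71 - 1*4) + 3454) = -6555/((71 - 4) + 3454) = -6555/(67 + 3454) = -6555/3521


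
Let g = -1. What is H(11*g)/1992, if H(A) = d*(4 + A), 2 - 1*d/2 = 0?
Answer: -7/498 ≈ -0.014056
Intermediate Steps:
d = 4 (d = 4 - 2*0 = 4 + 0 = 4)
H(A) = 16 + 4*A (H(A) = 4*(4 + A) = 16 + 4*A)
H(11*g)/1992 = (16 + 4*(11*(-1)))/1992 = (16 + 4*(-11))*(1/1992) = (16 - 44)*(1/1992) = -28*1/1992 = -7/498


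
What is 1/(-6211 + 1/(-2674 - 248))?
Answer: -2922/18148543 ≈ -0.00016100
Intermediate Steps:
1/(-6211 + 1/(-2674 - 248)) = 1/(-6211 + 1/(-2922)) = 1/(-6211 - 1/2922) = 1/(-18148543/2922) = -2922/18148543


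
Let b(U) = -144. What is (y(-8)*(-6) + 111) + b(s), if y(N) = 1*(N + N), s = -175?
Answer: 63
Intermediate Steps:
y(N) = 2*N (y(N) = 1*(2*N) = 2*N)
(y(-8)*(-6) + 111) + b(s) = ((2*(-8))*(-6) + 111) - 144 = (-16*(-6) + 111) - 144 = (96 + 111) - 144 = 207 - 144 = 63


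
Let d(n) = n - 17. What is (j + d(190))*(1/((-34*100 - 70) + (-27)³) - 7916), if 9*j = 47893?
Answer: -9063153918050/208377 ≈ -4.3494e+7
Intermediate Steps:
j = 47893/9 (j = (⅑)*47893 = 47893/9 ≈ 5321.4)
d(n) = -17 + n
(j + d(190))*(1/((-34*100 - 70) + (-27)³) - 7916) = (47893/9 + (-17 + 190))*(1/((-34*100 - 70) + (-27)³) - 7916) = (47893/9 + 173)*(1/((-3400 - 70) - 19683) - 7916) = 49450*(1/(-3470 - 19683) - 7916)/9 = 49450*(1/(-23153) - 7916)/9 = 49450*(-1/23153 - 7916)/9 = (49450/9)*(-183279149/23153) = -9063153918050/208377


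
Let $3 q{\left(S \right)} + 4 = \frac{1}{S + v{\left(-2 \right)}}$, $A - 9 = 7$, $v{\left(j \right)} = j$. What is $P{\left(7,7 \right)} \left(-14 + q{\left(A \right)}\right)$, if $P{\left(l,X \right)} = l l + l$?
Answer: $- \frac{2572}{3} \approx -857.33$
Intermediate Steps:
$A = 16$ ($A = 9 + 7 = 16$)
$P{\left(l,X \right)} = l + l^{2}$ ($P{\left(l,X \right)} = l^{2} + l = l + l^{2}$)
$q{\left(S \right)} = - \frac{4}{3} + \frac{1}{3 \left(-2 + S\right)}$ ($q{\left(S \right)} = - \frac{4}{3} + \frac{1}{3 \left(S - 2\right)} = - \frac{4}{3} + \frac{1}{3 \left(-2 + S\right)}$)
$P{\left(7,7 \right)} \left(-14 + q{\left(A \right)}\right) = 7 \left(1 + 7\right) \left(-14 + \frac{9 - 64}{3 \left(-2 + 16\right)}\right) = 7 \cdot 8 \left(-14 + \frac{9 - 64}{3 \cdot 14}\right) = 56 \left(-14 + \frac{1}{3} \cdot \frac{1}{14} \left(-55\right)\right) = 56 \left(-14 - \frac{55}{42}\right) = 56 \left(- \frac{643}{42}\right) = - \frac{2572}{3}$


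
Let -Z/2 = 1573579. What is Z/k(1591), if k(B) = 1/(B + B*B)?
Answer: -7971348377776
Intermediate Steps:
Z = -3147158 (Z = -2*1573579 = -3147158)
k(B) = 1/(B + B²)
Z/k(1591) = -3147158/(1/(1591*(1 + 1591))) = -3147158/((1/1591)/1592) = -3147158/((1/1591)*(1/1592)) = -3147158/1/2532872 = -3147158*2532872 = -7971348377776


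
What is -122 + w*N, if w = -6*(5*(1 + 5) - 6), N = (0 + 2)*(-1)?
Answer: 166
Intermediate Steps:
N = -2 (N = 2*(-1) = -2)
w = -144 (w = -6*(5*6 - 6) = -6*(30 - 6) = -6*24 = -144)
-122 + w*N = -122 - 144*(-2) = -122 + 288 = 166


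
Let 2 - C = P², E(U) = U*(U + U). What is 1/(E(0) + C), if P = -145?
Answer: -1/21023 ≈ -4.7567e-5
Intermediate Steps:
E(U) = 2*U² (E(U) = U*(2*U) = 2*U²)
C = -21023 (C = 2 - 1*(-145)² = 2 - 1*21025 = 2 - 21025 = -21023)
1/(E(0) + C) = 1/(2*0² - 21023) = 1/(2*0 - 21023) = 1/(0 - 21023) = 1/(-21023) = -1/21023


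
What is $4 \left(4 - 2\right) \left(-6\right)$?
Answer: $-48$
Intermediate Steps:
$4 \left(4 - 2\right) \left(-6\right) = 4 \cdot 2 \left(-6\right) = 8 \left(-6\right) = -48$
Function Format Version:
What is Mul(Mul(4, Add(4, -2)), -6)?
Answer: -48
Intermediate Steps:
Mul(Mul(4, Add(4, -2)), -6) = Mul(Mul(4, 2), -6) = Mul(8, -6) = -48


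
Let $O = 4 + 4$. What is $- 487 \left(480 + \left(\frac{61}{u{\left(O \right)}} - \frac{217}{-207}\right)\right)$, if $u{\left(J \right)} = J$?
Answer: $- \frac{394101341}{1656} \approx -2.3798 \cdot 10^{5}$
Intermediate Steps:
$O = 8$
$- 487 \left(480 + \left(\frac{61}{u{\left(O \right)}} - \frac{217}{-207}\right)\right) = - 487 \left(480 + \left(\frac{61}{8} - \frac{217}{-207}\right)\right) = - 487 \left(480 + \left(61 \cdot \frac{1}{8} - - \frac{217}{207}\right)\right) = - 487 \left(480 + \left(\frac{61}{8} + \frac{217}{207}\right)\right) = - 487 \left(480 + \frac{14363}{1656}\right) = \left(-487\right) \frac{809243}{1656} = - \frac{394101341}{1656}$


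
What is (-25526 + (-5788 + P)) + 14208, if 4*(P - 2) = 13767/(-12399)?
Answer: -282767917/16532 ≈ -17104.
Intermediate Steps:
P = 28475/16532 (P = 2 + (13767/(-12399))/4 = 2 + (13767*(-1/12399))/4 = 2 + (1/4)*(-4589/4133) = 2 - 4589/16532 = 28475/16532 ≈ 1.7224)
(-25526 + (-5788 + P)) + 14208 = (-25526 + (-5788 + 28475/16532)) + 14208 = (-25526 - 95658741/16532) + 14208 = -517654573/16532 + 14208 = -282767917/16532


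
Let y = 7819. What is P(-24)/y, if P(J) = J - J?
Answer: 0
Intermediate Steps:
P(J) = 0
P(-24)/y = 0/7819 = 0*(1/7819) = 0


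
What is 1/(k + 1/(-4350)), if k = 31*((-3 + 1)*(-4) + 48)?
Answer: 4350/7551599 ≈ 0.00057604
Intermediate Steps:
k = 1736 (k = 31*(-2*(-4) + 48) = 31*(8 + 48) = 31*56 = 1736)
1/(k + 1/(-4350)) = 1/(1736 + 1/(-4350)) = 1/(1736 - 1/4350) = 1/(7551599/4350) = 4350/7551599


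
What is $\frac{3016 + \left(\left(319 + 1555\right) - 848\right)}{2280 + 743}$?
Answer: $\frac{4042}{3023} \approx 1.3371$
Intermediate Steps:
$\frac{3016 + \left(\left(319 + 1555\right) - 848\right)}{2280 + 743} = \frac{3016 + \left(1874 - 848\right)}{3023} = \left(3016 + 1026\right) \frac{1}{3023} = 4042 \cdot \frac{1}{3023} = \frac{4042}{3023}$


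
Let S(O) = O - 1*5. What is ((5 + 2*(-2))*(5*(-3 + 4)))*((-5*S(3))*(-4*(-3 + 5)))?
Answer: -400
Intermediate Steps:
S(O) = -5 + O (S(O) = O - 5 = -5 + O)
((5 + 2*(-2))*(5*(-3 + 4)))*((-5*S(3))*(-4*(-3 + 5))) = ((5 + 2*(-2))*(5*(-3 + 4)))*((-5*(-5 + 3))*(-4*(-3 + 5))) = ((5 - 4)*(5*1))*((-5*(-2))*(-4*2)) = (1*5)*(10*(-8)) = 5*(-80) = -400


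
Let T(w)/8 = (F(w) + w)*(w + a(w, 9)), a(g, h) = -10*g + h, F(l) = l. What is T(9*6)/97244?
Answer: -103032/24311 ≈ -4.2381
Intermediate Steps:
a(g, h) = h - 10*g
T(w) = 16*w*(9 - 9*w) (T(w) = 8*((w + w)*(w + (9 - 10*w))) = 8*((2*w)*(9 - 9*w)) = 8*(2*w*(9 - 9*w)) = 16*w*(9 - 9*w))
T(9*6)/97244 = (144*(9*6)*(1 - 9*6))/97244 = (144*54*(1 - 1*54))*(1/97244) = (144*54*(1 - 54))*(1/97244) = (144*54*(-53))*(1/97244) = -412128*1/97244 = -103032/24311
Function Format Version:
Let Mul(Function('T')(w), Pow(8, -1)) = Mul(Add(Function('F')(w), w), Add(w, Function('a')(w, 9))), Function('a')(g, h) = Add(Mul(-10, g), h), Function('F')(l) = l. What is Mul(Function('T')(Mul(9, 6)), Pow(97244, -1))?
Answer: Rational(-103032, 24311) ≈ -4.2381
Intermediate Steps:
Function('a')(g, h) = Add(h, Mul(-10, g))
Function('T')(w) = Mul(16, w, Add(9, Mul(-9, w))) (Function('T')(w) = Mul(8, Mul(Add(w, w), Add(w, Add(9, Mul(-10, w))))) = Mul(8, Mul(Mul(2, w), Add(9, Mul(-9, w)))) = Mul(8, Mul(2, w, Add(9, Mul(-9, w)))) = Mul(16, w, Add(9, Mul(-9, w))))
Mul(Function('T')(Mul(9, 6)), Pow(97244, -1)) = Mul(Mul(144, Mul(9, 6), Add(1, Mul(-1, Mul(9, 6)))), Pow(97244, -1)) = Mul(Mul(144, 54, Add(1, Mul(-1, 54))), Rational(1, 97244)) = Mul(Mul(144, 54, Add(1, -54)), Rational(1, 97244)) = Mul(Mul(144, 54, -53), Rational(1, 97244)) = Mul(-412128, Rational(1, 97244)) = Rational(-103032, 24311)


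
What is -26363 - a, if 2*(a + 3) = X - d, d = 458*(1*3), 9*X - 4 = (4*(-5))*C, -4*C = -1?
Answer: -462113/18 ≈ -25673.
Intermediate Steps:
C = ¼ (C = -¼*(-1) = ¼ ≈ 0.25000)
X = -⅑ (X = 4/9 + ((4*(-5))*(¼))/9 = 4/9 + (-20*¼)/9 = 4/9 + (⅑)*(-5) = 4/9 - 5/9 = -⅑ ≈ -0.11111)
d = 1374 (d = 458*3 = 1374)
a = -12421/18 (a = -3 + (-⅑ - 1*1374)/2 = -3 + (-⅑ - 1374)/2 = -3 + (½)*(-12367/9) = -3 - 12367/18 = -12421/18 ≈ -690.06)
-26363 - a = -26363 - 1*(-12421/18) = -26363 + 12421/18 = -462113/18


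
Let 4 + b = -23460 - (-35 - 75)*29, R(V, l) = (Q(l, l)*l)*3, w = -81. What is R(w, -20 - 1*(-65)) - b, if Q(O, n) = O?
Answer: 26349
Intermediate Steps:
R(V, l) = 3*l**2 (R(V, l) = (l*l)*3 = l**2*3 = 3*l**2)
b = -20274 (b = -4 + (-23460 - (-35 - 75)*29) = -4 + (-23460 - (-110)*29) = -4 + (-23460 - 1*(-3190)) = -4 + (-23460 + 3190) = -4 - 20270 = -20274)
R(w, -20 - 1*(-65)) - b = 3*(-20 - 1*(-65))**2 - 1*(-20274) = 3*(-20 + 65)**2 + 20274 = 3*45**2 + 20274 = 3*2025 + 20274 = 6075 + 20274 = 26349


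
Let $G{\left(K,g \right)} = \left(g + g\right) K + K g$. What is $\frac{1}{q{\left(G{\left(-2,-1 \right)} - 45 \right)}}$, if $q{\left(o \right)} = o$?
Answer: $- \frac{1}{39} \approx -0.025641$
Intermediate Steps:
$G{\left(K,g \right)} = 3 K g$ ($G{\left(K,g \right)} = 2 g K + K g = 2 K g + K g = 3 K g$)
$\frac{1}{q{\left(G{\left(-2,-1 \right)} - 45 \right)}} = \frac{1}{3 \left(-2\right) \left(-1\right) - 45} = \frac{1}{6 - 45} = \frac{1}{-39} = - \frac{1}{39}$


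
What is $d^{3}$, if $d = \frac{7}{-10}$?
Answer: $- \frac{343}{1000} \approx -0.343$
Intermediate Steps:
$d = - \frac{7}{10}$ ($d = 7 \left(- \frac{1}{10}\right) = - \frac{7}{10} \approx -0.7$)
$d^{3} = \left(- \frac{7}{10}\right)^{3} = - \frac{343}{1000}$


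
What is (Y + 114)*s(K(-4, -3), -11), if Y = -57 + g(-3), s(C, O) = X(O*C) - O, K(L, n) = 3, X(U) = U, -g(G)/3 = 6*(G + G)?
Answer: -3630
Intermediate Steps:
g(G) = -36*G (g(G) = -18*(G + G) = -18*2*G = -36*G)
s(C, O) = -O + C*O (s(C, O) = O*C - O = C*O - O = -O + C*O)
Y = 51 (Y = -57 - 36*(-3) = -57 + 108 = 51)
(Y + 114)*s(K(-4, -3), -11) = (51 + 114)*(-11*(-1 + 3)) = 165*(-11*2) = 165*(-22) = -3630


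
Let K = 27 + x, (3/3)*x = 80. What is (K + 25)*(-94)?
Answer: -12408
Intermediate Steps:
x = 80
K = 107 (K = 27 + 80 = 107)
(K + 25)*(-94) = (107 + 25)*(-94) = 132*(-94) = -12408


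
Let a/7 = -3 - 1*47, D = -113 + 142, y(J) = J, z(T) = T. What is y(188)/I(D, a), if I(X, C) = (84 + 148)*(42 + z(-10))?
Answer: 47/1856 ≈ 0.025323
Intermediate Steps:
D = 29
a = -350 (a = 7*(-3 - 1*47) = 7*(-3 - 47) = 7*(-50) = -350)
I(X, C) = 7424 (I(X, C) = (84 + 148)*(42 - 10) = 232*32 = 7424)
y(188)/I(D, a) = 188/7424 = 188*(1/7424) = 47/1856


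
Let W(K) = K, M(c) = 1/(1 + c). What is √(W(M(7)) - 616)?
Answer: I*√9854/4 ≈ 24.817*I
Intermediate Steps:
√(W(M(7)) - 616) = √(1/(1 + 7) - 616) = √(1/8 - 616) = √(⅛ - 616) = √(-4927/8) = I*√9854/4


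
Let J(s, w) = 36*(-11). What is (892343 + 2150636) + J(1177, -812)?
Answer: 3042583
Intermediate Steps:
J(s, w) = -396
(892343 + 2150636) + J(1177, -812) = (892343 + 2150636) - 396 = 3042979 - 396 = 3042583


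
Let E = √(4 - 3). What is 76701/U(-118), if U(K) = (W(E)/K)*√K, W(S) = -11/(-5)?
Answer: 383505*I*√118/11 ≈ 3.7872e+5*I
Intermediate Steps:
E = 1 (E = √1 = 1)
W(S) = 11/5 (W(S) = -11*(-⅕) = 11/5)
U(K) = 11/(5*√K) (U(K) = (11/(5*K))*√K = 11/(5*√K))
76701/U(-118) = 76701/((11/(5*√(-118)))) = 76701/((11*(-I*√118/118)/5)) = 76701/((-11*I*√118/590)) = 76701*(5*I*√118/11) = 383505*I*√118/11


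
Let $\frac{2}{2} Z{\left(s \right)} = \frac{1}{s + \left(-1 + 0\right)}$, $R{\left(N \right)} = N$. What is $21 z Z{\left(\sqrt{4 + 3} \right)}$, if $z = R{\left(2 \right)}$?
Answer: $7 + 7 \sqrt{7} \approx 25.52$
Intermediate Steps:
$z = 2$
$Z{\left(s \right)} = \frac{1}{-1 + s}$ ($Z{\left(s \right)} = \frac{1}{s + \left(-1 + 0\right)} = \frac{1}{s - 1} = \frac{1}{-1 + s}$)
$21 z Z{\left(\sqrt{4 + 3} \right)} = \frac{21 \cdot 2}{-1 + \sqrt{4 + 3}} = \frac{42}{-1 + \sqrt{7}}$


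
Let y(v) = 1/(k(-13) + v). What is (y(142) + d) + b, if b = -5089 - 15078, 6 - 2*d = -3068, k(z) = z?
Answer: -2403269/129 ≈ -18630.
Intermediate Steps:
d = 1537 (d = 3 - ½*(-3068) = 3 + 1534 = 1537)
y(v) = 1/(-13 + v)
b = -20167
(y(142) + d) + b = (1/(-13 + 142) + 1537) - 20167 = (1/129 + 1537) - 20167 = 198274/129 - 20167 = -2403269/129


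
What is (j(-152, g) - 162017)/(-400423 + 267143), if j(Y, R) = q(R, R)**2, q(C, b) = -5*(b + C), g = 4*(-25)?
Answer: -837983/133280 ≈ -6.2874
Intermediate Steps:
g = -100
q(C, b) = -5*C - 5*b (q(C, b) = -5*(C + b) = -5*C - 5*b)
j(Y, R) = 100*R**2 (j(Y, R) = (-5*R - 5*R)**2 = (-10*R)**2 = 100*R**2)
(j(-152, g) - 162017)/(-400423 + 267143) = (100*(-100)**2 - 162017)/(-400423 + 267143) = (100*10000 - 162017)/(-133280) = (1000000 - 162017)*(-1/133280) = 837983*(-1/133280) = -837983/133280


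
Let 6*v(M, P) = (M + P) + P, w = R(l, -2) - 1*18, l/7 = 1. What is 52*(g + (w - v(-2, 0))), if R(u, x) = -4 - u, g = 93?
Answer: 10036/3 ≈ 3345.3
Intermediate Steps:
l = 7 (l = 7*1 = 7)
w = -29 (w = (-4 - 1*7) - 1*18 = (-4 - 7) - 18 = -11 - 18 = -29)
v(M, P) = P/3 + M/6 (v(M, P) = ((M + P) + P)/6 = (M + 2*P)/6 = P/3 + M/6)
52*(g + (w - v(-2, 0))) = 52*(93 + (-29 - ((1/3)*0 + (1/6)*(-2)))) = 52*(93 + (-29 - (0 - 1/3))) = 52*(93 + (-29 - 1*(-1/3))) = 52*(93 + (-29 + 1/3)) = 52*(93 - 86/3) = 52*(193/3) = 10036/3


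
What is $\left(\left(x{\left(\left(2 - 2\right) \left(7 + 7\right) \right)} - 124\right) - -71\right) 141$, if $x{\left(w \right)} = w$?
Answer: $-7473$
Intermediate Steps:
$\left(\left(x{\left(\left(2 - 2\right) \left(7 + 7\right) \right)} - 124\right) - -71\right) 141 = \left(\left(\left(2 - 2\right) \left(7 + 7\right) - 124\right) - -71\right) 141 = \left(\left(0 \cdot 14 - 124\right) + 71\right) 141 = \left(\left(0 - 124\right) + 71\right) 141 = \left(-124 + 71\right) 141 = \left(-53\right) 141 = -7473$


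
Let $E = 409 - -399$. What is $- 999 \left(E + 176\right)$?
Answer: $-983016$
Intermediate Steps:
$E = 808$ ($E = 409 + 399 = 808$)
$- 999 \left(E + 176\right) = - 999 \left(808 + 176\right) = \left(-999\right) 984 = -983016$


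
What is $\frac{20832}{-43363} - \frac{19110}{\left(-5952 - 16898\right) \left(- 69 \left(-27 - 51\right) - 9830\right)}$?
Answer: $- \frac{211812648453}{440727655840} \approx -0.4806$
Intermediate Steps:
$\frac{20832}{-43363} - \frac{19110}{\left(-5952 - 16898\right) \left(- 69 \left(-27 - 51\right) - 9830\right)} = 20832 \left(- \frac{1}{43363}\right) - \frac{19110}{\left(-22850\right) \left(\left(-69\right) \left(-78\right) - 9830\right)} = - \frac{20832}{43363} - \frac{19110}{\left(-22850\right) \left(5382 - 9830\right)} = - \frac{20832}{43363} - \frac{19110}{\left(-22850\right) \left(-4448\right)} = - \frac{20832}{43363} - \frac{19110}{101636800} = - \frac{20832}{43363} - \frac{1911}{10163680} = - \frac{211812648453}{440727655840}$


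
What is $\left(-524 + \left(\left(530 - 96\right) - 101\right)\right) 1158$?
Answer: $-221178$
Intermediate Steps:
$\left(-524 + \left(\left(530 - 96\right) - 101\right)\right) 1158 = \left(-524 + \left(434 - 101\right)\right) 1158 = \left(-524 + 333\right) 1158 = \left(-191\right) 1158 = -221178$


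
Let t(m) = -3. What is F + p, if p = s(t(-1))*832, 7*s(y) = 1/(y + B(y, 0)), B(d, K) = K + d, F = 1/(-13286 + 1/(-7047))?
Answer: -38948748275/1966155303 ≈ -19.810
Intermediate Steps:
F = -7047/93626443 (F = 1/(-13286 - 1/7047) = 1/(-93626443/7047) = -7047/93626443 ≈ -7.5267e-5)
s(y) = 1/(14*y) (s(y) = 1/(7*(y + (0 + y))) = 1/(7*(y + y)) = 1/(7*((2*y))) = (1/(2*y))/7 = 1/(14*y))
p = -416/21 (p = ((1/14)/(-3))*832 = ((1/14)*(-1/3))*832 = -1/42*832 = -416/21 ≈ -19.810)
F + p = -7047/93626443 - 416/21 = -38948748275/1966155303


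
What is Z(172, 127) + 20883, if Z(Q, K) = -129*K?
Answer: 4500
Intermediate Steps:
Z(172, 127) + 20883 = -129*127 + 20883 = -16383 + 20883 = 4500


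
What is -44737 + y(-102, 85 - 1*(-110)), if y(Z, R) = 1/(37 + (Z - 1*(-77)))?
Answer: -536843/12 ≈ -44737.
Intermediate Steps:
y(Z, R) = 1/(114 + Z) (y(Z, R) = 1/(37 + (Z + 77)) = 1/(37 + (77 + Z)) = 1/(114 + Z))
-44737 + y(-102, 85 - 1*(-110)) = -44737 + 1/(114 - 102) = -44737 + 1/12 = -536843/12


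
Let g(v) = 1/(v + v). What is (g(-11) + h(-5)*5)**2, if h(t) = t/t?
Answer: 11881/484 ≈ 24.548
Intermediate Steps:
h(t) = 1
g(v) = 1/(2*v)
(g(-11) + h(-5)*5)**2 = ((1/2)/(-11) + 1*5)**2 = ((1/2)*(-1/11) + 5)**2 = (-1/22 + 5)**2 = (109/22)**2 = 11881/484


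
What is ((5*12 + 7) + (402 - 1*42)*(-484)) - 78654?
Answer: -252827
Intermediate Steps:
((5*12 + 7) + (402 - 1*42)*(-484)) - 78654 = ((60 + 7) + (402 - 42)*(-484)) - 78654 = (67 + 360*(-484)) - 78654 = (67 - 174240) - 78654 = -174173 - 78654 = -252827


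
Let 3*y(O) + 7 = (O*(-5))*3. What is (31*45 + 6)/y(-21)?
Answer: 4203/308 ≈ 13.646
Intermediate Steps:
y(O) = -7/3 - 5*O (y(O) = -7/3 + ((O*(-5))*3)/3 = -7/3 + (-5*O*3)/3 = -7/3 + (-15*O)/3 = -7/3 - 5*O)
(31*45 + 6)/y(-21) = (31*45 + 6)/(-7/3 - 5*(-21)) = (1395 + 6)/(-7/3 + 105) = 1401/(308/3) = 1401*(3/308) = 4203/308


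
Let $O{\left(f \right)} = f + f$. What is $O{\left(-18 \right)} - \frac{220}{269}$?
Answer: $- \frac{9904}{269} \approx -36.818$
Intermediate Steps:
$O{\left(f \right)} = 2 f$
$O{\left(-18 \right)} - \frac{220}{269} = 2 \left(-18\right) - \frac{220}{269} = -36 - 220 \cdot \frac{1}{269} = -36 - \frac{220}{269} = - \frac{9904}{269}$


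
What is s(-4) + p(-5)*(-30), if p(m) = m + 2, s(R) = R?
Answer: 86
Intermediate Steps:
p(m) = 2 + m
s(-4) + p(-5)*(-30) = -4 + (2 - 5)*(-30) = -4 - 3*(-30) = -4 + 90 = 86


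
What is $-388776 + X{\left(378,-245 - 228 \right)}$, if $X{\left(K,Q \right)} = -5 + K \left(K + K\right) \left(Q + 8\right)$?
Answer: $-133270901$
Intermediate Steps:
$X{\left(K,Q \right)} = -5 + 2 K^{2} \left(8 + Q\right)$ ($X{\left(K,Q \right)} = -5 + K 2 K \left(8 + Q\right) = -5 + 2 K^{2} \left(8 + Q\right)$)
$-388776 + X{\left(378,-245 - 228 \right)} = -388776 + \left(-5 + 16 \cdot 378^{2} + 2 \left(-245 - 228\right) 378^{2}\right) = -388776 + \left(-5 + 16 \cdot 142884 + 2 \left(-473\right) 142884\right) = -388776 - 132882125 = -133270901$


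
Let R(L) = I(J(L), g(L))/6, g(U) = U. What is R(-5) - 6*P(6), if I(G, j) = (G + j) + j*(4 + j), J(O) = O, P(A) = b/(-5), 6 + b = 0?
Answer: -241/30 ≈ -8.0333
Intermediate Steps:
b = -6 (b = -6 + 0 = -6)
P(A) = 6/5 (P(A) = -6/(-5) = -6*(-1/5) = 6/5)
I(G, j) = G + j + j*(4 + j)
R(L) = L + L**2/6 (R(L) = (L + L**2 + 5*L)/6 = (L**2 + 6*L)*(1/6) = L + L**2/6)
R(-5) - 6*P(6) = (1/6)*(-5)*(6 - 5) - 6*6/5 = (1/6)*(-5)*1 - 36/5 = -5/6 - 36/5 = -241/30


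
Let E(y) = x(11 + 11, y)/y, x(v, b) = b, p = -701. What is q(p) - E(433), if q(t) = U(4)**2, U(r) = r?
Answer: 15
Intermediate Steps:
E(y) = 1 (E(y) = y/y = 1)
q(t) = 16 (q(t) = 4**2 = 16)
q(p) - E(433) = 16 - 1*1 = 16 - 1 = 15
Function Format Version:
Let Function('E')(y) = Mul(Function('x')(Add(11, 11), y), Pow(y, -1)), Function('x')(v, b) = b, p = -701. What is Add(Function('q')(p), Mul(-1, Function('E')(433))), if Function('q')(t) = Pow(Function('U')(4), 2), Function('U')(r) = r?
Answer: 15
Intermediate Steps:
Function('E')(y) = 1 (Function('E')(y) = Mul(y, Pow(y, -1)) = 1)
Function('q')(t) = 16 (Function('q')(t) = Pow(4, 2) = 16)
Add(Function('q')(p), Mul(-1, Function('E')(433))) = Add(16, Mul(-1, 1)) = Add(16, -1) = 15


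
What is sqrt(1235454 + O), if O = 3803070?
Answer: 18*sqrt(15551) ≈ 2244.7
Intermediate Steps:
sqrt(1235454 + O) = sqrt(1235454 + 3803070) = sqrt(5038524) = 18*sqrt(15551)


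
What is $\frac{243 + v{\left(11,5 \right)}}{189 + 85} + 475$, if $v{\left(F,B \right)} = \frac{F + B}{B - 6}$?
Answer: $\frac{130377}{274} \approx 475.83$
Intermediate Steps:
$v{\left(F,B \right)} = \frac{B + F}{-6 + B}$
$\frac{243 + v{\left(11,5 \right)}}{189 + 85} + 475 = \frac{243 + \frac{5 + 11}{-6 + 5}}{189 + 85} + 475 = \frac{243 + \frac{1}{-1} \cdot 16}{274} + 475 = \left(243 - 16\right) \frac{1}{274} + 475 = 227 \cdot \frac{1}{274} + 475 = \frac{227}{274} + 475 = \frac{130377}{274}$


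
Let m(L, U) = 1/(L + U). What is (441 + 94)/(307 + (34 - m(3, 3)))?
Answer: 642/409 ≈ 1.5697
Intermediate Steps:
(441 + 94)/(307 + (34 - m(3, 3))) = (441 + 94)/(307 + (34 - 1/(3 + 3))) = 535/(307 + (34 - 1/6)) = 535/(307 + (34 - 1*⅙)) = 535/(307 + (34 - ⅙)) = 535/(307 + 203/6) = 535/(2045/6) = 535*(6/2045) = 642/409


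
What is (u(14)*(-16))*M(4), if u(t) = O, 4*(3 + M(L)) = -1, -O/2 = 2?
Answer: -208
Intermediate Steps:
O = -4 (O = -2*2 = -4)
M(L) = -13/4 (M(L) = -3 + (¼)*(-1) = -3 - ¼ = -13/4)
u(t) = -4
(u(14)*(-16))*M(4) = -4*(-16)*(-13/4) = 64*(-13/4) = -208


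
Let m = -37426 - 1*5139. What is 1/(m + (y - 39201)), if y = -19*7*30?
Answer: -1/85756 ≈ -1.1661e-5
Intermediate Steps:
y = -3990 (y = -133*30 = -3990)
m = -42565 (m = -37426 - 5139 = -42565)
1/(m + (y - 39201)) = 1/(-42565 + (-3990 - 39201)) = 1/(-42565 - 43191) = 1/(-85756) = -1/85756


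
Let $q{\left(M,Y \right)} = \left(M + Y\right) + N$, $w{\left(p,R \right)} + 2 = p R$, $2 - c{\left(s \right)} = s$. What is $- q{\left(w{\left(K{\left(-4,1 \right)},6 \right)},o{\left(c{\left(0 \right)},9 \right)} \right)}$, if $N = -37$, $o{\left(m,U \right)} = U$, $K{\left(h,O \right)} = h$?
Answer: $54$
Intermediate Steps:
$c{\left(s \right)} = 2 - s$
$w{\left(p,R \right)} = -2 + R p$ ($w{\left(p,R \right)} = -2 + p R = -2 + R p$)
$q{\left(M,Y \right)} = -37 + M + Y$ ($q{\left(M,Y \right)} = \left(M + Y\right) - 37 = -37 + M + Y$)
$- q{\left(w{\left(K{\left(-4,1 \right)},6 \right)},o{\left(c{\left(0 \right)},9 \right)} \right)} = - (-37 + \left(-2 + 6 \left(-4\right)\right) + 9) = - (-37 - 26 + 9) = \left(-1\right) \left(-54\right) = 54$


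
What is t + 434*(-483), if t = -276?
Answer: -209898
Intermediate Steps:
t + 434*(-483) = -276 + 434*(-483) = -276 - 209622 = -209898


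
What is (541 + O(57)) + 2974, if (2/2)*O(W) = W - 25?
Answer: 3547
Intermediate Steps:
O(W) = -25 + W (O(W) = W - 25 = -25 + W)
(541 + O(57)) + 2974 = (541 + (-25 + 57)) + 2974 = (541 + 32) + 2974 = 573 + 2974 = 3547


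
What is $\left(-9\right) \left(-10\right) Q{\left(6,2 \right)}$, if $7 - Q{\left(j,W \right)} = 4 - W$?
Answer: $450$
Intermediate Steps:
$Q{\left(j,W \right)} = 3 + W$ ($Q{\left(j,W \right)} = 7 - \left(4 - W\right) = 7 + \left(-4 + W\right) = 3 + W$)
$\left(-9\right) \left(-10\right) Q{\left(6,2 \right)} = \left(-9\right) \left(-10\right) \left(3 + 2\right) = 90 \cdot 5 = 450$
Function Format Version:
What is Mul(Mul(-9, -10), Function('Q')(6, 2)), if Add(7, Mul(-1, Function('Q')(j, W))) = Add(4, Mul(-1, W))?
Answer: 450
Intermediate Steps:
Function('Q')(j, W) = Add(3, W) (Function('Q')(j, W) = Add(7, Mul(-1, Add(4, Mul(-1, W)))) = Add(7, Add(-4, W)) = Add(3, W))
Mul(Mul(-9, -10), Function('Q')(6, 2)) = Mul(Mul(-9, -10), Add(3, 2)) = Mul(90, 5) = 450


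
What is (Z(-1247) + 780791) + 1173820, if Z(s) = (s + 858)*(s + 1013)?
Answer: 2045637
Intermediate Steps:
Z(s) = (858 + s)*(1013 + s)
(Z(-1247) + 780791) + 1173820 = ((869154 + (-1247)² + 1871*(-1247)) + 780791) + 1173820 = ((869154 + 1555009 - 2333137) + 780791) + 1173820 = (91026 + 780791) + 1173820 = 871817 + 1173820 = 2045637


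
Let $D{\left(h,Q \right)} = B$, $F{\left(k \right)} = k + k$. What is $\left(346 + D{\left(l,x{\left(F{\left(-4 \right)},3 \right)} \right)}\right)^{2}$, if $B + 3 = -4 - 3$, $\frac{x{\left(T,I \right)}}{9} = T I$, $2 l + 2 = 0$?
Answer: $112896$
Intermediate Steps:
$l = -1$ ($l = -1 + \frac{1}{2} \cdot 0 = -1 + 0 = -1$)
$F{\left(k \right)} = 2 k$
$x{\left(T,I \right)} = 9 I T$ ($x{\left(T,I \right)} = 9 T I = 9 I T$)
$B = -10$ ($B = -3 - 7 = -10$)
$D{\left(h,Q \right)} = -10$
$\left(346 + D{\left(l,x{\left(F{\left(-4 \right)},3 \right)} \right)}\right)^{2} = \left(346 - 10\right)^{2} = 336^{2} = 112896$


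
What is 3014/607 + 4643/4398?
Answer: 16073873/2669586 ≈ 6.0211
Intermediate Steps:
3014/607 + 4643/4398 = 16073873/2669586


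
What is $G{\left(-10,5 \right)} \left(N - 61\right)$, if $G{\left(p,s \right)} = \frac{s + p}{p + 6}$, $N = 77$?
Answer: $20$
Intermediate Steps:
$G{\left(p,s \right)} = \frac{p + s}{6 + p}$
$G{\left(-10,5 \right)} \left(N - 61\right) = \frac{-10 + 5}{6 - 10} \left(77 - 61\right) = \frac{1}{-4} \left(-5\right) 16 = \left(- \frac{1}{4}\right) \left(-5\right) 16 = \frac{5}{4} \cdot 16 = 20$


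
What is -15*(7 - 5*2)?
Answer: 45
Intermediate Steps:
-15*(7 - 5*2) = -15*(7 - 10) = -15*(-3) = 45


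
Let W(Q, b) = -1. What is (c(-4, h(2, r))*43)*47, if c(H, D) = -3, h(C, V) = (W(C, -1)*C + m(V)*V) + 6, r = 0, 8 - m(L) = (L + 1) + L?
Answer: -6063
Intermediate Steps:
m(L) = 7 - 2*L (m(L) = 8 - ((L + 1) + L) = 8 - ((1 + L) + L) = 8 - (1 + 2*L) = 8 + (-1 - 2*L) = 7 - 2*L)
h(C, V) = 6 - C + V*(7 - 2*V) (h(C, V) = (-C + (7 - 2*V)*V) + 6 = (-C + V*(7 - 2*V)) + 6 = 6 - C + V*(7 - 2*V))
(c(-4, h(2, r))*43)*47 = -3*43*47 = -129*47 = -6063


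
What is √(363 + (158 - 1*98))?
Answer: 3*√47 ≈ 20.567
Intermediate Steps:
√(363 + (158 - 1*98)) = √(363 + (158 - 98)) = √(363 + 60) = √423 = 3*√47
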